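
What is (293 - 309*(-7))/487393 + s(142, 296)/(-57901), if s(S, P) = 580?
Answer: -140483084/28220542093 ≈ -0.0049780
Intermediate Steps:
(293 - 309*(-7))/487393 + s(142, 296)/(-57901) = (293 - 309*(-7))/487393 + 580/(-57901) = (293 + 2163)*(1/487393) + 580*(-1/57901) = 2456*(1/487393) - 580/57901 = 2456/487393 - 580/57901 = -140483084/28220542093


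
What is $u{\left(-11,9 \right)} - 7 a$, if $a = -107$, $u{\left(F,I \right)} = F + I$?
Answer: $747$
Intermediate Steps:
$u{\left(-11,9 \right)} - 7 a = \left(-11 + 9\right) - -749 = -2 + 749 = 747$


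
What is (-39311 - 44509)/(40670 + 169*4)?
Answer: -13970/6891 ≈ -2.0273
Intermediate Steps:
(-39311 - 44509)/(40670 + 169*4) = -83820/(40670 + 676) = -83820/41346 = -83820*1/41346 = -13970/6891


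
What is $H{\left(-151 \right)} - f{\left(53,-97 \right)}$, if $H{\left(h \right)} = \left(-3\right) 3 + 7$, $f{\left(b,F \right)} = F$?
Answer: $95$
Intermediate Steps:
$H{\left(h \right)} = -2$ ($H{\left(h \right)} = -9 + 7 = -2$)
$H{\left(-151 \right)} - f{\left(53,-97 \right)} = -2 - -97 = -2 + 97 = 95$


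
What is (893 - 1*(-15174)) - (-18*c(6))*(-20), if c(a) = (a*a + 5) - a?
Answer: 3467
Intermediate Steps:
c(a) = 5 + a² - a (c(a) = (a² + 5) - a = (5 + a²) - a = 5 + a² - a)
(893 - 1*(-15174)) - (-18*c(6))*(-20) = (893 - 1*(-15174)) - (-18*(5 + 6² - 1*6))*(-20) = (893 + 15174) - (-18*(5 + 36 - 6))*(-20) = 16067 - (-18*35)*(-20) = 16067 - (-630)*(-20) = 16067 - 1*12600 = 16067 - 12600 = 3467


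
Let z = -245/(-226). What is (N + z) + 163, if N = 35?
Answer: 44993/226 ≈ 199.08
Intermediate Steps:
z = 245/226 (z = -245*(-1/226) = 245/226 ≈ 1.0841)
(N + z) + 163 = (35 + 245/226) + 163 = 8155/226 + 163 = 44993/226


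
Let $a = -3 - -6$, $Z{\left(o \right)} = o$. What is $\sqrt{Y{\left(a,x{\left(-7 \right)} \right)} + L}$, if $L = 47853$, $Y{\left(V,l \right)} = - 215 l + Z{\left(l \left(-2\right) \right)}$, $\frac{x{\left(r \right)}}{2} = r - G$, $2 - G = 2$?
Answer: $\sqrt{50891} \approx 225.59$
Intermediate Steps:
$G = 0$ ($G = 2 - 2 = 0$)
$x{\left(r \right)} = 2 r$ ($x{\left(r \right)} = 2 \left(r - 0\right) = 2 \left(r + 0\right) = 2 r$)
$a = 3$ ($a = -3 + 6 = 3$)
$Y{\left(V,l \right)} = - 217 l$ ($Y{\left(V,l \right)} = - 215 l + l \left(-2\right) = - 215 l - 2 l = - 217 l$)
$\sqrt{Y{\left(a,x{\left(-7 \right)} \right)} + L} = \sqrt{- 217 \cdot 2 \left(-7\right) + 47853} = \sqrt{\left(-217\right) \left(-14\right) + 47853} = \sqrt{3038 + 47853} = \sqrt{50891}$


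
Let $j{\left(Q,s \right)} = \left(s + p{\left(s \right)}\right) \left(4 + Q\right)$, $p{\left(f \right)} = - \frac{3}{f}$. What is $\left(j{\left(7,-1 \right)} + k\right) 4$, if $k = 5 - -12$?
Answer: $156$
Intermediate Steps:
$j{\left(Q,s \right)} = \left(4 + Q\right) \left(s - \frac{3}{s}\right)$ ($j{\left(Q,s \right)} = \left(s - \frac{3}{s}\right) \left(4 + Q\right) = \left(4 + Q\right) \left(s - \frac{3}{s}\right)$)
$k = 17$ ($k = 5 + 12 = 17$)
$\left(j{\left(7,-1 \right)} + k\right) 4 = \left(\frac{-12 - 21 + \left(-1\right)^{2} \left(4 + 7\right)}{-1} + 17\right) 4 = \left(- (-12 - 21 + 1 \cdot 11) + 17\right) 4 = \left(- (-12 - 21 + 11) + 17\right) 4 = \left(\left(-1\right) \left(-22\right) + 17\right) 4 = \left(22 + 17\right) 4 = 39 \cdot 4 = 156$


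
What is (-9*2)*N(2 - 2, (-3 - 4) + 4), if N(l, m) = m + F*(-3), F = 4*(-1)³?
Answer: -162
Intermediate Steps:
F = -4 (F = 4*(-1) = -4)
N(l, m) = 12 + m (N(l, m) = m - 4*(-3) = m + 12 = 12 + m)
(-9*2)*N(2 - 2, (-3 - 4) + 4) = (-9*2)*(12 + ((-3 - 4) + 4)) = -18*(12 + (-7 + 4)) = -18*(12 - 3) = -18*9 = -162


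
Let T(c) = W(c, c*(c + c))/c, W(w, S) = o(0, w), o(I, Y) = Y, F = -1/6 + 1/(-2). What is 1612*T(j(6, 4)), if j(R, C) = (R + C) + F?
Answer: 1612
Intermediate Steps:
F = -⅔ (F = -1*⅙ + 1*(-½) = -⅙ - ½ = -⅔ ≈ -0.66667)
j(R, C) = -⅔ + C + R (j(R, C) = (R + C) - ⅔ = (C + R) - ⅔ = -⅔ + C + R)
W(w, S) = w
T(c) = 1 (T(c) = c/c = 1)
1612*T(j(6, 4)) = 1612*1 = 1612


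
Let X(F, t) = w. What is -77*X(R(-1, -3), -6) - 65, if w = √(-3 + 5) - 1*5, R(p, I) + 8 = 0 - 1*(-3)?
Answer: 320 - 77*√2 ≈ 211.11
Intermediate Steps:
R(p, I) = -5 (R(p, I) = -8 + (0 - 1*(-3)) = -8 + (0 + 3) = -8 + 3 = -5)
w = -5 + √2 (w = √2 - 5 = -5 + √2 ≈ -3.5858)
X(F, t) = -5 + √2
-77*X(R(-1, -3), -6) - 65 = -77*(-5 + √2) - 65 = (385 - 77*√2) - 65 = 320 - 77*√2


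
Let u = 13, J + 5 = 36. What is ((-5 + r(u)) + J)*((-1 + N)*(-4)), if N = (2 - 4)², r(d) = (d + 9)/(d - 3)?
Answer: -1692/5 ≈ -338.40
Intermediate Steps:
J = 31 (J = -5 + 36 = 31)
r(d) = (9 + d)/(-3 + d)
N = 4 (N = (-2)² = 4)
((-5 + r(u)) + J)*((-1 + N)*(-4)) = ((-5 + (9 + 13)/(-3 + 13)) + 31)*((-1 + 4)*(-4)) = ((-5 + 22/10) + 31)*(3*(-4)) = ((-5 + (⅒)*22) + 31)*(-12) = ((-5 + 11/5) + 31)*(-12) = (-14/5 + 31)*(-12) = (141/5)*(-12) = -1692/5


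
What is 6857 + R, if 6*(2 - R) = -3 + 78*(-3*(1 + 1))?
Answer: 13875/2 ≈ 6937.5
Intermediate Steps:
R = 161/2 (R = 2 - (-3 + 78*(-3*(1 + 1)))/6 = 2 - (-3 + 78*(-3*2))/6 = 2 - (-3 + 78*(-6))/6 = 2 - (-3 - 468)/6 = 2 - ⅙*(-471) = 2 + 157/2 = 161/2 ≈ 80.500)
6857 + R = 6857 + 161/2 = 13875/2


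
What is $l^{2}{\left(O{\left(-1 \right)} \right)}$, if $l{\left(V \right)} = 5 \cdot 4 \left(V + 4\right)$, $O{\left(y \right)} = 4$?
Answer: $25600$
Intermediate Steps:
$l{\left(V \right)} = 80 + 20 V$ ($l{\left(V \right)} = 20 \left(4 + V\right) = 80 + 20 V$)
$l^{2}{\left(O{\left(-1 \right)} \right)} = \left(80 + 20 \cdot 4\right)^{2} = \left(80 + 80\right)^{2} = 160^{2} = 25600$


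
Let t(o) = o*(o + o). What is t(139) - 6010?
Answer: 32632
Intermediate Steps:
t(o) = 2*o**2 (t(o) = o*(2*o) = 2*o**2)
t(139) - 6010 = 2*139**2 - 6010 = 2*19321 - 6010 = 38642 - 6010 = 32632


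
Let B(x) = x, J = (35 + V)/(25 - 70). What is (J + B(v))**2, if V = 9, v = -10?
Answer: 244036/2025 ≈ 120.51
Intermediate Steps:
J = -44/45 (J = (35 + 9)/(25 - 70) = 44/(-45) = 44*(-1/45) = -44/45 ≈ -0.97778)
(J + B(v))**2 = (-44/45 - 10)**2 = (-494/45)**2 = 244036/2025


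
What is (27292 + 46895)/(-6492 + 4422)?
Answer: -8243/230 ≈ -35.839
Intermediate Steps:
(27292 + 46895)/(-6492 + 4422) = 74187/(-2070) = 74187*(-1/2070) = -8243/230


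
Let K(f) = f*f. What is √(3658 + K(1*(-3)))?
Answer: √3667 ≈ 60.556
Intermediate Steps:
K(f) = f²
√(3658 + K(1*(-3))) = √(3658 + (1*(-3))²) = √(3658 + (-3)²) = √(3658 + 9) = √3667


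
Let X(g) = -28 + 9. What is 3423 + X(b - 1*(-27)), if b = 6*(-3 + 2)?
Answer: 3404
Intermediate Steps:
b = -6 (b = 6*(-1) = -6)
X(g) = -19
3423 + X(b - 1*(-27)) = 3423 - 19 = 3404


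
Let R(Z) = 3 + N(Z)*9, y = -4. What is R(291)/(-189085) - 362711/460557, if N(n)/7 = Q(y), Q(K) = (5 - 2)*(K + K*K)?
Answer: -69629134382/87084420345 ≈ -0.79956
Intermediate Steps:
Q(K) = 3*K + 3*K² (Q(K) = 3*(K + K²) = 3*K + 3*K²)
N(n) = 252 (N(n) = 7*(3*(-4)*(1 - 4)) = 7*(3*(-4)*(-3)) = 7*36 = 252)
R(Z) = 2271 (R(Z) = 3 + 252*9 = 3 + 2268 = 2271)
R(291)/(-189085) - 362711/460557 = 2271/(-189085) - 362711/460557 = 2271*(-1/189085) - 362711*1/460557 = -2271/189085 - 362711/460557 = -69629134382/87084420345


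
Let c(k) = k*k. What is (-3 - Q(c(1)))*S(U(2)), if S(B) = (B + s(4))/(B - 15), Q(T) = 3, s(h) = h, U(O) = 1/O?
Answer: 54/29 ≈ 1.8621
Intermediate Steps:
c(k) = k²
S(B) = (4 + B)/(-15 + B) (S(B) = (B + 4)/(B - 15) = (4 + B)/(-15 + B))
(-3 - Q(c(1)))*S(U(2)) = (-3 - 1*3)*((4 + 1/2)/(-15 + 1/2)) = (-3 - 3)*((4 + ½)/(-15 + ½)) = -6*9/((-29/2)*2) = -(-12)*9/(29*2) = -6*(-9/29) = 54/29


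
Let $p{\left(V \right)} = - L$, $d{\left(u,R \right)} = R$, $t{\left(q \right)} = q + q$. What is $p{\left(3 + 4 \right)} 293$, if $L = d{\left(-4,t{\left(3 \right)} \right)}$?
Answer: $-1758$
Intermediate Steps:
$t{\left(q \right)} = 2 q$
$L = 6$ ($L = 2 \cdot 3 = 6$)
$p{\left(V \right)} = -6$ ($p{\left(V \right)} = \left(-1\right) 6 = -6$)
$p{\left(3 + 4 \right)} 293 = \left(-6\right) 293 = -1758$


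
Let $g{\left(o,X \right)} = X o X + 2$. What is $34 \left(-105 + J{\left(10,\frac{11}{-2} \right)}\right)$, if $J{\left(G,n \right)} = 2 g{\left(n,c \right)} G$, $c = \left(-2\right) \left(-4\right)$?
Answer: $-241570$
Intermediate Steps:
$c = 8$
$g{\left(o,X \right)} = 2 + o X^{2}$ ($g{\left(o,X \right)} = o X^{2} + 2 = 2 + o X^{2}$)
$J{\left(G,n \right)} = G \left(4 + 128 n\right)$ ($J{\left(G,n \right)} = 2 \left(2 + n 8^{2}\right) G = 2 \left(2 + n 64\right) G = 2 \left(2 + 64 n\right) G = \left(4 + 128 n\right) G = G \left(4 + 128 n\right)$)
$34 \left(-105 + J{\left(10,\frac{11}{-2} \right)}\right) = 34 \left(-105 + 4 \cdot 10 \left(1 + 32 \frac{11}{-2}\right)\right) = 34 \left(-105 + 4 \cdot 10 \left(1 + 32 \cdot 11 \left(- \frac{1}{2}\right)\right)\right) = 34 \left(-105 + 4 \cdot 10 \left(1 + 32 \left(- \frac{11}{2}\right)\right)\right) = 34 \left(-105 + 4 \cdot 10 \left(1 - 176\right)\right) = 34 \left(-105 + 4 \cdot 10 \left(-175\right)\right) = 34 \left(-105 - 7000\right) = 34 \left(-7105\right) = -241570$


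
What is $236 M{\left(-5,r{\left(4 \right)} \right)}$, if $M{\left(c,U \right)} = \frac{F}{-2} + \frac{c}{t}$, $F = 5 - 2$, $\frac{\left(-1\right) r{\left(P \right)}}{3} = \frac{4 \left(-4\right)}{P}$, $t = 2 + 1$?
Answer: $- \frac{2242}{3} \approx -747.33$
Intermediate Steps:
$t = 3$
$r{\left(P \right)} = \frac{48}{P}$ ($r{\left(P \right)} = - 3 \frac{4 \left(-4\right)}{P} = - 3 \left(- \frac{16}{P}\right) = \frac{48}{P}$)
$F = 3$ ($F = 5 - 2 = 3$)
$M{\left(c,U \right)} = - \frac{3}{2} + \frac{c}{3}$ ($M{\left(c,U \right)} = \frac{3}{-2} + \frac{c}{3} = 3 \left(- \frac{1}{2}\right) + c \frac{1}{3} = - \frac{3}{2} + \frac{c}{3}$)
$236 M{\left(-5,r{\left(4 \right)} \right)} = 236 \left(- \frac{3}{2} + \frac{1}{3} \left(-5\right)\right) = 236 \left(- \frac{3}{2} - \frac{5}{3}\right) = 236 \left(- \frac{19}{6}\right) = - \frac{2242}{3}$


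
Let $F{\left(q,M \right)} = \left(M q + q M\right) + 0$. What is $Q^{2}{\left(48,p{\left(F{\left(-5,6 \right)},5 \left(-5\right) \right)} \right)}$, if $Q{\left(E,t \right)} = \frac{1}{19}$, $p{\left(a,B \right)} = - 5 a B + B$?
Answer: $\frac{1}{361} \approx 0.0027701$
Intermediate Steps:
$F{\left(q,M \right)} = 2 M q$ ($F{\left(q,M \right)} = \left(M q + M q\right) + 0 = 2 M q + 0 = 2 M q$)
$p{\left(a,B \right)} = B - 5 B a$ ($p{\left(a,B \right)} = - 5 B a + B = B - 5 B a$)
$Q{\left(E,t \right)} = \frac{1}{19}$
$Q^{2}{\left(48,p{\left(F{\left(-5,6 \right)},5 \left(-5\right) \right)} \right)} = \left(\frac{1}{19}\right)^{2} = \frac{1}{361}$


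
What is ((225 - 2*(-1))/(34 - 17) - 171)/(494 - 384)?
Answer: -268/187 ≈ -1.4332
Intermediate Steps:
((225 - 2*(-1))/(34 - 17) - 171)/(494 - 384) = ((225 + 2)/17 - 171)/110 = (227*(1/17) - 171)*(1/110) = (227/17 - 171)*(1/110) = -2680/17*1/110 = -268/187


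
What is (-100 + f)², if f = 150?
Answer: 2500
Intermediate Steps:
(-100 + f)² = (-100 + 150)² = 50² = 2500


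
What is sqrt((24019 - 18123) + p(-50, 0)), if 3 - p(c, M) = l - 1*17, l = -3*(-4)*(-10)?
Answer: 2*sqrt(1509) ≈ 77.692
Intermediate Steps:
l = -120 (l = 12*(-10) = -120)
p(c, M) = 140 (p(c, M) = 3 - (-120 - 1*17) = 3 - (-120 - 17) = 3 - 1*(-137) = 3 + 137 = 140)
sqrt((24019 - 18123) + p(-50, 0)) = sqrt((24019 - 18123) + 140) = sqrt(5896 + 140) = sqrt(6036) = 2*sqrt(1509)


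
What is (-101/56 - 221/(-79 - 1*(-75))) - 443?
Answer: -21815/56 ≈ -389.55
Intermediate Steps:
(-101/56 - 221/(-79 - 1*(-75))) - 443 = (-101*1/56 - 221/(-79 + 75)) - 443 = (-101/56 - 221/(-4)) - 443 = (-101/56 - 221*(-¼)) - 443 = (-101/56 + 221/4) - 443 = 2993/56 - 443 = -21815/56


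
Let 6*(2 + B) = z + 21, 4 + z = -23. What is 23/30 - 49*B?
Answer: 4433/30 ≈ 147.77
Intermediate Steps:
z = -27 (z = -4 - 23 = -27)
B = -3 (B = -2 + (-27 + 21)/6 = -2 + (1/6)*(-6) = -2 - 1 = -3)
23/30 - 49*B = 23/30 - 49*(-3) = 23*(1/30) + 147 = 23/30 + 147 = 4433/30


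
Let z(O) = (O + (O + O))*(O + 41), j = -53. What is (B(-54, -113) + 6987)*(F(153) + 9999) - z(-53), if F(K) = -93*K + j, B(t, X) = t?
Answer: -29695947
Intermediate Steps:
F(K) = -53 - 93*K (F(K) = -93*K - 53 = -53 - 93*K)
z(O) = 3*O*(41 + O) (z(O) = (O + 2*O)*(41 + O) = (3*O)*(41 + O) = 3*O*(41 + O))
(B(-54, -113) + 6987)*(F(153) + 9999) - z(-53) = (-54 + 6987)*((-53 - 93*153) + 9999) - 3*(-53)*(41 - 53) = 6933*((-53 - 14229) + 9999) - 3*(-53)*(-12) = 6933*(-14282 + 9999) - 1*1908 = 6933*(-4283) - 1908 = -29694039 - 1908 = -29695947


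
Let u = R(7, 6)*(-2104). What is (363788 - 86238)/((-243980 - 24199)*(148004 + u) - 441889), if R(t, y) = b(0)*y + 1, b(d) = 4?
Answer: -4270/393627557 ≈ -1.0848e-5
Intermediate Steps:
R(t, y) = 1 + 4*y (R(t, y) = 4*y + 1 = 1 + 4*y)
u = -52600 (u = (1 + 4*6)*(-2104) = (1 + 24)*(-2104) = 25*(-2104) = -52600)
(363788 - 86238)/((-243980 - 24199)*(148004 + u) - 441889) = (363788 - 86238)/((-243980 - 24199)*(148004 - 52600) - 441889) = 277550/(-268179*95404 - 441889) = 277550/(-25585349316 - 441889) = 277550/(-25585791205) = 277550*(-1/25585791205) = -4270/393627557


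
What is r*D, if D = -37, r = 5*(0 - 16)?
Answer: 2960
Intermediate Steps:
r = -80 (r = 5*(-16) = -80)
r*D = -80*(-37) = 2960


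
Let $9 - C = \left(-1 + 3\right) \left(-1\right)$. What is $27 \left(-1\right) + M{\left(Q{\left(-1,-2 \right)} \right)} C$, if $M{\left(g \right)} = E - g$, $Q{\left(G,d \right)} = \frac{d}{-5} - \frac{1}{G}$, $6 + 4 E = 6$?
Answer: $- \frac{212}{5} \approx -42.4$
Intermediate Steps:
$E = 0$ ($E = - \frac{3}{2} + \frac{1}{4} \cdot 6 = - \frac{3}{2} + \frac{3}{2} = 0$)
$Q{\left(G,d \right)} = - \frac{1}{G} - \frac{d}{5}$ ($Q{\left(G,d \right)} = d \left(- \frac{1}{5}\right) - \frac{1}{G} = - \frac{d}{5} - \frac{1}{G} = - \frac{1}{G} - \frac{d}{5}$)
$C = 11$ ($C = 9 - \left(-1 + 3\right) \left(-1\right) = 9 - 2 \left(-1\right) = 9 - -2 = 9 + 2 = 11$)
$M{\left(g \right)} = - g$ ($M{\left(g \right)} = 0 - g = - g$)
$27 \left(-1\right) + M{\left(Q{\left(-1,-2 \right)} \right)} C = 27 \left(-1\right) + - (- \frac{1}{-1} - - \frac{2}{5}) 11 = -27 + - (\left(-1\right) \left(-1\right) + \frac{2}{5}) 11 = -27 + - (1 + \frac{2}{5}) 11 = -27 + \left(-1\right) \frac{7}{5} \cdot 11 = -27 - \frac{77}{5} = - \frac{212}{5}$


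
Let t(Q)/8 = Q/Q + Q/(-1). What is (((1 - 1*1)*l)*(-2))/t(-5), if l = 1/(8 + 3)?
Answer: 0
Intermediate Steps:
l = 1/11 ≈ 0.090909
t(Q) = 8 - 8*Q (t(Q) = 8*(Q/Q + Q/(-1)) = 8*(1 + Q*(-1)) = 8*(1 - Q) = 8 - 8*Q)
(((1 - 1*1)*l)*(-2))/t(-5) = (((1 - 1*1)*(1/11))*(-2))/(8 - 8*(-5)) = (((1 - 1)*(1/11))*(-2))/(8 + 40) = ((0*(1/11))*(-2))/48 = (0*(-2))*(1/48) = 0*(1/48) = 0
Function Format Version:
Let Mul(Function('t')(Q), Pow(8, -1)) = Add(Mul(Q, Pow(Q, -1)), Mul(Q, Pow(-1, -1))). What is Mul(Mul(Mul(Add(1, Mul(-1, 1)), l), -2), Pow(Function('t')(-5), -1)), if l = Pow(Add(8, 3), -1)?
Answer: 0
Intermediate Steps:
l = Rational(1, 11) (l = Pow(11, -1) = Rational(1, 11) ≈ 0.090909)
Function('t')(Q) = Add(8, Mul(-8, Q)) (Function('t')(Q) = Mul(8, Add(Mul(Q, Pow(Q, -1)), Mul(Q, Pow(-1, -1)))) = Mul(8, Add(1, Mul(Q, -1))) = Mul(8, Add(1, Mul(-1, Q))) = Add(8, Mul(-8, Q)))
Mul(Mul(Mul(Add(1, Mul(-1, 1)), l), -2), Pow(Function('t')(-5), -1)) = Mul(Mul(Mul(Add(1, Mul(-1, 1)), Rational(1, 11)), -2), Pow(Add(8, Mul(-8, -5)), -1)) = Mul(Mul(Mul(Add(1, -1), Rational(1, 11)), -2), Pow(Add(8, 40), -1)) = Mul(Mul(Mul(0, Rational(1, 11)), -2), Pow(48, -1)) = Mul(Mul(0, -2), Rational(1, 48)) = Mul(0, Rational(1, 48)) = 0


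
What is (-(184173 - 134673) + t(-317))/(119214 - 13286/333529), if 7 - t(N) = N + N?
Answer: -2327984773/5680187560 ≈ -0.40984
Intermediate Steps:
t(N) = 7 - 2*N (t(N) = 7 - (N + N) = 7 - 2*N)
(-(184173 - 134673) + t(-317))/(119214 - 13286/333529) = (-(184173 - 134673) + (7 - 2*(-317)))/(119214 - 13286/333529) = (-1*49500 + (7 + 634))/(119214 - 13286*1/333529) = (-49500 + 641)/(119214 - 1898/47647) = -48859/5680187560/47647 = -48859*47647/5680187560 = -2327984773/5680187560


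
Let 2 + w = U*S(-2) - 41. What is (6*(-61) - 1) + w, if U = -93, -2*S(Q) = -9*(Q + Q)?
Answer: 1264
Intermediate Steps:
S(Q) = 9*Q (S(Q) = -(-9)*(Q + Q)/2 = -(-9)*2*Q/2 = -(-9)*Q = 9*Q)
w = 1631 (w = -2 + (-837*(-2) - 41) = -2 + (-93*(-18) - 41) = -2 + (1674 - 41) = -2 + 1633 = 1631)
(6*(-61) - 1) + w = (6*(-61) - 1) + 1631 = (-366 - 1) + 1631 = -367 + 1631 = 1264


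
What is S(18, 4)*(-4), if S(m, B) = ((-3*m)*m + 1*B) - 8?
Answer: 3904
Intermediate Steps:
S(m, B) = -8 + B - 3*m² (S(m, B) = (-3*m² + B) - 8 = (B - 3*m²) - 8 = -8 + B - 3*m²)
S(18, 4)*(-4) = (-8 + 4 - 3*18²)*(-4) = (-8 + 4 - 3*324)*(-4) = (-8 + 4 - 972)*(-4) = -976*(-4) = 3904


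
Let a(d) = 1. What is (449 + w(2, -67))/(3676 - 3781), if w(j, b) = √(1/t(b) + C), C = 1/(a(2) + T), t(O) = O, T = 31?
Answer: -449/105 - √4690/56280 ≈ -4.2774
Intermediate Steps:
C = 1/32 (C = 1/(1 + 31) = 1/32 ≈ 0.031250)
w(j, b) = √(1/32 + 1/b) (w(j, b) = √(1/b + 1/32) = √(1/32 + 1/b))
(449 + w(2, -67))/(3676 - 3781) = (449 + √2*√((32 - 67)/(-67))/8)/(3676 - 3781) = (449 + √2*√(-1/67*(-35))/8)/(-105) = (449 + √2*√(35/67)/8)*(-1/105) = (449 + √2*(√2345/67)/8)*(-1/105) = (449 + √4690/536)*(-1/105) = -449/105 - √4690/56280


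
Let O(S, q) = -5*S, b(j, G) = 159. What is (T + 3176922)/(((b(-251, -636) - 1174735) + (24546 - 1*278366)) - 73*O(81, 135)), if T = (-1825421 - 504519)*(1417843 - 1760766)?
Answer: -114141884506/199833 ≈ -5.7119e+5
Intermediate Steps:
T = 798990014620 (T = -2329940*(-342923) = 798990014620)
(T + 3176922)/(((b(-251, -636) - 1174735) + (24546 - 1*278366)) - 73*O(81, 135)) = (798990014620 + 3176922)/(((159 - 1174735) + (24546 - 1*278366)) - (-365)*81) = 798993191542/((-1174576 + (24546 - 278366)) - 73*(-405)) = 798993191542/((-1174576 - 253820) + 29565) = 798993191542/(-1428396 + 29565) = 798993191542/(-1398831) = 798993191542*(-1/1398831) = -114141884506/199833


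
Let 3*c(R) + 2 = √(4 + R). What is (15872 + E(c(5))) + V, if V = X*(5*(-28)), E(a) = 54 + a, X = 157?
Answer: -18161/3 ≈ -6053.7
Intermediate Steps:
c(R) = -⅔ + √(4 + R)/3
V = -21980 (V = 157*(5*(-28)) = 157*(-140) = -21980)
(15872 + E(c(5))) + V = (15872 + (54 + (-⅔ + √(4 + 5)/3))) - 21980 = (15872 + (54 + (-⅔ + √9/3))) - 21980 = (15872 + (54 + (-⅔ + (⅓)*3))) - 21980 = (15872 + (54 + (-⅔ + 1))) - 21980 = (15872 + (54 + ⅓)) - 21980 = (15872 + 163/3) - 21980 = 47779/3 - 21980 = -18161/3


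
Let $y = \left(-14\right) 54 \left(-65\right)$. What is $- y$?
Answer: $-49140$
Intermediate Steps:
$y = 49140$ ($y = \left(-756\right) \left(-65\right) = 49140$)
$- y = \left(-1\right) 49140 = -49140$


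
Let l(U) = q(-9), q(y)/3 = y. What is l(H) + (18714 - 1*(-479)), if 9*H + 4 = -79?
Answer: 19166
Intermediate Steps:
q(y) = 3*y
H = -83/9 (H = -4/9 + (1/9)*(-79) = -4/9 - 79/9 = -83/9 ≈ -9.2222)
l(U) = -27 (l(U) = 3*(-9) = -27)
l(H) + (18714 - 1*(-479)) = -27 + (18714 - 1*(-479)) = -27 + (18714 + 479) = -27 + 19193 = 19166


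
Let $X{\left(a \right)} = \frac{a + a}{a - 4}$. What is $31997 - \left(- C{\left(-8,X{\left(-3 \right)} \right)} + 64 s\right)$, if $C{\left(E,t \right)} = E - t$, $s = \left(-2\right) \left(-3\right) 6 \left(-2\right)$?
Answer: $\frac{256173}{7} \approx 36596.0$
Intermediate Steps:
$s = -72$ ($s = 6 \cdot 6 \left(-2\right) = 36 \left(-2\right) = -72$)
$X{\left(a \right)} = \frac{2 a}{-4 + a}$
$31997 - \left(- C{\left(-8,X{\left(-3 \right)} \right)} + 64 s\right) = 31997 - \left(-4600 + 2 \left(-3\right) \frac{1}{-4 - 3}\right) = 31997 + \left(4608 - \left(8 + 2 \left(-3\right) \frac{1}{-7}\right)\right) = 31997 + \left(4608 - \left(8 + 2 \left(-3\right) \left(- \frac{1}{7}\right)\right)\right) = 31997 + \left(4608 - \frac{62}{7}\right) = 31997 + \frac{32194}{7} = \frac{256173}{7}$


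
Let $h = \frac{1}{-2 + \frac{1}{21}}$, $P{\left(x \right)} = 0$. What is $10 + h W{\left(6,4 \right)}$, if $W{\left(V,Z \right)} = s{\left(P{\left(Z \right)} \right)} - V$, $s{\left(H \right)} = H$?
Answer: $\frac{536}{41} \approx 13.073$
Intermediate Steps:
$W{\left(V,Z \right)} = - V$ ($W{\left(V,Z \right)} = 0 - V = - V$)
$h = - \frac{21}{41}$ ($h = \frac{1}{-2 + \frac{1}{21}} = \frac{1}{- \frac{41}{21}} = - \frac{21}{41} \approx -0.5122$)
$10 + h W{\left(6,4 \right)} = 10 - \frac{21 \left(\left(-1\right) 6\right)}{41} = 10 - - \frac{126}{41} = 10 + \frac{126}{41} = \frac{536}{41}$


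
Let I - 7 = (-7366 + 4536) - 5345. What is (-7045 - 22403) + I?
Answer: -37616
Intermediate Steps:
I = -8168 (I = 7 + ((-7366 + 4536) - 5345) = 7 + (-2830 - 5345) = 7 - 8175 = -8168)
(-7045 - 22403) + I = (-7045 - 22403) - 8168 = -29448 - 8168 = -37616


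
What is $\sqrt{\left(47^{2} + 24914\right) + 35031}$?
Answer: $3 \sqrt{6906} \approx 249.31$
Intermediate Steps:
$\sqrt{\left(47^{2} + 24914\right) + 35031} = \sqrt{\left(2209 + 24914\right) + 35031} = \sqrt{27123 + 35031} = \sqrt{62154} = 3 \sqrt{6906}$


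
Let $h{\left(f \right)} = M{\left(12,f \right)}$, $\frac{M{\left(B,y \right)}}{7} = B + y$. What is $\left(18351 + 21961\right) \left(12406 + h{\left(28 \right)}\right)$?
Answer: $511398032$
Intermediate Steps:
$M{\left(B,y \right)} = 7 B + 7 y$ ($M{\left(B,y \right)} = 7 \left(B + y\right) = 7 B + 7 y$)
$h{\left(f \right)} = 84 + 7 f$ ($h{\left(f \right)} = 7 \cdot 12 + 7 f = 84 + 7 f$)
$\left(18351 + 21961\right) \left(12406 + h{\left(28 \right)}\right) = \left(18351 + 21961\right) \left(12406 + \left(84 + 7 \cdot 28\right)\right) = 40312 \left(12406 + \left(84 + 196\right)\right) = 40312 \left(12406 + 280\right) = 40312 \cdot 12686 = 511398032$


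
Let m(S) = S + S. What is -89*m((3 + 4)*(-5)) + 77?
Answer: 6307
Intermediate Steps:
m(S) = 2*S
-89*m((3 + 4)*(-5)) + 77 = -178*(3 + 4)*(-5) + 77 = -178*7*(-5) + 77 = -178*(-35) + 77 = -89*(-70) + 77 = 6230 + 77 = 6307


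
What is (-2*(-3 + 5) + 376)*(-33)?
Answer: -12276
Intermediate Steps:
(-2*(-3 + 5) + 376)*(-33) = (-2*2 + 376)*(-33) = (-4 + 376)*(-33) = 372*(-33) = -12276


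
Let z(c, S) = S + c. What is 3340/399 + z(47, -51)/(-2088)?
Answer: 581293/69426 ≈ 8.3728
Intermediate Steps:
3340/399 + z(47, -51)/(-2088) = 3340/399 + (-51 + 47)/(-2088) = 3340*(1/399) - 4*(-1/2088) = 3340/399 + 1/522 = 581293/69426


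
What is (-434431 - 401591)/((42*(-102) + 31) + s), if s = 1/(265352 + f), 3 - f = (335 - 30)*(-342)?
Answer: 51508012105/262030874 ≈ 196.57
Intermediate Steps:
f = 104313 (f = 3 - (335 - 30)*(-342) = 3 - 305*(-342) = 3 - 1*(-104310) = 3 + 104310 = 104313)
s = 1/369665 (s = 1/(265352 + 104313) = 1/369665 ≈ 2.7052e-6)
(-434431 - 401591)/((42*(-102) + 31) + s) = (-434431 - 401591)/((42*(-102) + 31) + 1/369665) = -836022/((-4284 + 31) + 1/369665) = -836022/(-4253 + 1/369665) = -836022/(-1572185244/369665) = -836022*(-369665/1572185244) = 51508012105/262030874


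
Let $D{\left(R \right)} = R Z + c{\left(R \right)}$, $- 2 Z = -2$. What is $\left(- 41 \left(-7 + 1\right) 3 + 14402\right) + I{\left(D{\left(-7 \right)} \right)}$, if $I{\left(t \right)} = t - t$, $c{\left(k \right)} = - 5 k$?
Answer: $15140$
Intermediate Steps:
$Z = 1$ ($Z = \left(- \frac{1}{2}\right) \left(-2\right) = 1$)
$D{\left(R \right)} = - 4 R$ ($D{\left(R \right)} = R 1 - 5 R = R - 5 R = - 4 R$)
$I{\left(t \right)} = 0$
$\left(- 41 \left(-7 + 1\right) 3 + 14402\right) + I{\left(D{\left(-7 \right)} \right)} = \left(- 41 \left(-7 + 1\right) 3 + 14402\right) + 0 = \left(- 41 \left(\left(-6\right) 3\right) + 14402\right) + 0 = \left(\left(-41\right) \left(-18\right) + 14402\right) + 0 = \left(738 + 14402\right) + 0 = 15140 + 0 = 15140$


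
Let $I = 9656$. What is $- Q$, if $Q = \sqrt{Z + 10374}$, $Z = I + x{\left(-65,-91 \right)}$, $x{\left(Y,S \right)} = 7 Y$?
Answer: $- 15 \sqrt{87} \approx -139.91$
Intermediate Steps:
$Z = 9201$ ($Z = 9656 + 7 \left(-65\right) = 9656 - 455 = 9201$)
$Q = 15 \sqrt{87}$ ($Q = \sqrt{9201 + 10374} = \sqrt{19575} = 15 \sqrt{87} \approx 139.91$)
$- Q = - 15 \sqrt{87}$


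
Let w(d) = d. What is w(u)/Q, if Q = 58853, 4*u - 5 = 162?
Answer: 167/235412 ≈ 0.00070939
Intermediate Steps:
u = 167/4 (u = 5/4 + (¼)*162 = 5/4 + 81/2 = 167/4 ≈ 41.750)
w(u)/Q = (167/4)/58853 = (167/4)*(1/58853) = 167/235412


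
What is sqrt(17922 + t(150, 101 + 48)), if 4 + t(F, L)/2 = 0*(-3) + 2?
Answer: 17*sqrt(62) ≈ 133.86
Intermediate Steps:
t(F, L) = -4 (t(F, L) = -8 + 2*(0*(-3) + 2) = -8 + 2*(0 + 2) = -8 + 2*2 = -8 + 4 = -4)
sqrt(17922 + t(150, 101 + 48)) = sqrt(17922 - 4) = sqrt(17918) = 17*sqrt(62)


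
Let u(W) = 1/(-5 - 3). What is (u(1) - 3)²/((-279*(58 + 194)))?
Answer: -625/4499712 ≈ -0.00013890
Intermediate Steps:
u(W) = -⅛ (u(W) = 1/(-8) = -⅛)
(u(1) - 3)²/((-279*(58 + 194))) = (-⅛ - 3)²/((-279*(58 + 194))) = (-25/8)²/((-279*252)) = (625/64)/(-70308) = -1/70308*625/64 = -625/4499712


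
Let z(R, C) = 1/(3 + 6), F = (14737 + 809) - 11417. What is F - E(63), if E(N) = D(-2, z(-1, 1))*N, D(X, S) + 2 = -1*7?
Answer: 4696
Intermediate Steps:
F = 4129 (F = 15546 - 11417 = 4129)
z(R, C) = ⅑ (z(R, C) = 1/9 = ⅑)
D(X, S) = -9 (D(X, S) = -2 - 1*7 = -2 - 7 = -9)
E(N) = -9*N
F - E(63) = 4129 - (-9)*63 = 4129 - 1*(-567) = 4129 + 567 = 4696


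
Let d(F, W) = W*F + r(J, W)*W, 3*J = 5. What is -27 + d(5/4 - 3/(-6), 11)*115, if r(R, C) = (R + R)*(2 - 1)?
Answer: 76841/12 ≈ 6403.4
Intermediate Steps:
J = 5/3 (J = (1/3)*5 = 5/3 ≈ 1.6667)
r(R, C) = 2*R (r(R, C) = (2*R)*1 = 2*R)
d(F, W) = 10*W/3 + F*W (d(F, W) = W*F + (2*(5/3))*W = F*W + 10*W/3 = 10*W/3 + F*W)
-27 + d(5/4 - 3/(-6), 11)*115 = -27 + ((1/3)*11*(10 + 3*(5/4 - 3/(-6))))*115 = -27 + ((1/3)*11*(10 + 3*(5*(1/4) - 3*(-1/6))))*115 = -27 + ((1/3)*11*(10 + 3*(5/4 + 1/2)))*115 = -27 + ((1/3)*11*(10 + 3*(7/4)))*115 = -27 + ((1/3)*11*(10 + 21/4))*115 = -27 + ((1/3)*11*(61/4))*115 = -27 + (671/12)*115 = -27 + 77165/12 = 76841/12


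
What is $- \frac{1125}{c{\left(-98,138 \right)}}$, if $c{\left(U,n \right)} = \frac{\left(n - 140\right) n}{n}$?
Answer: $\frac{1125}{2} \approx 562.5$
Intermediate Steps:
$c{\left(U,n \right)} = -140 + n$ ($c{\left(U,n \right)} = \frac{\left(n - 140\right) n}{n} = \frac{\left(-140 + n\right) n}{n} = \frac{n \left(-140 + n\right)}{n} = -140 + n$)
$- \frac{1125}{c{\left(-98,138 \right)}} = - \frac{1125}{-140 + 138} = - \frac{1125}{-2} = \left(-1125\right) \left(- \frac{1}{2}\right) = \frac{1125}{2}$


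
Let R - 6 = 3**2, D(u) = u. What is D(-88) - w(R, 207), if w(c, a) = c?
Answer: -103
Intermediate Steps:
R = 15 (R = 6 + 3**2 = 6 + 9 = 15)
D(-88) - w(R, 207) = -88 - 1*15 = -88 - 15 = -103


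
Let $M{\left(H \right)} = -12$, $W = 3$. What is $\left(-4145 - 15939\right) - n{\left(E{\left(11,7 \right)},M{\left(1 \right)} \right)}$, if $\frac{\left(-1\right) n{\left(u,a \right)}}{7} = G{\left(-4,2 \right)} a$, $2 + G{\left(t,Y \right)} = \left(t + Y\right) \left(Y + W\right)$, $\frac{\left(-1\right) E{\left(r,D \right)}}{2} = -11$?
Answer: $-19076$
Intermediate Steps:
$E{\left(r,D \right)} = 22$ ($E{\left(r,D \right)} = \left(-2\right) \left(-11\right) = 22$)
$G{\left(t,Y \right)} = -2 + \left(3 + Y\right) \left(Y + t\right)$ ($G{\left(t,Y \right)} = -2 + \left(t + Y\right) \left(Y + 3\right) = -2 + \left(Y + t\right) \left(3 + Y\right) = -2 + \left(3 + Y\right) \left(Y + t\right)$)
$n{\left(u,a \right)} = 84 a$ ($n{\left(u,a \right)} = - 7 \left(-2 + 2^{2} + 3 \cdot 2 + 3 \left(-4\right) + 2 \left(-4\right)\right) a = - 7 \left(-2 + 4 + 6 - 12 - 8\right) a = - 7 \left(- 12 a\right) = 84 a$)
$\left(-4145 - 15939\right) - n{\left(E{\left(11,7 \right)},M{\left(1 \right)} \right)} = \left(-4145 - 15939\right) - 84 \left(-12\right) = -20084 - -1008 = -20084 + 1008 = -19076$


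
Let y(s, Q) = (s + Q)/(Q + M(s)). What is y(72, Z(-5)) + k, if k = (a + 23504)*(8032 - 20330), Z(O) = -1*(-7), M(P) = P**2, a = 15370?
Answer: -2481674098253/5191 ≈ -4.7807e+8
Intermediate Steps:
Z(O) = 7
y(s, Q) = (Q + s)/(Q + s**2) (y(s, Q) = (s + Q)/(Q + s**2) = (Q + s)/(Q + s**2))
k = -478072452 (k = (15370 + 23504)*(8032 - 20330) = 38874*(-12298) = -478072452)
y(72, Z(-5)) + k = (7 + 72)/(7 + 72**2) - 478072452 = 79/(7 + 5184) - 478072452 = 79/5191 - 478072452 = -2481674098253/5191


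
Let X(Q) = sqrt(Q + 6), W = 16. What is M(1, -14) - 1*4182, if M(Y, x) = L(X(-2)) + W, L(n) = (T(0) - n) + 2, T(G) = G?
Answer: -4166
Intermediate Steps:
X(Q) = sqrt(6 + Q)
L(n) = 2 - n (L(n) = (0 - n) + 2 = -n + 2 = 2 - n)
M(Y, x) = 16 (M(Y, x) = (2 - sqrt(6 - 2)) + 16 = (2 - sqrt(4)) + 16 = (2 - 1*2) + 16 = (2 - 2) + 16 = 0 + 16 = 16)
M(1, -14) - 1*4182 = 16 - 1*4182 = 16 - 4182 = -4166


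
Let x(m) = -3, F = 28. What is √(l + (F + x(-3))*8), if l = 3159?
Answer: √3359 ≈ 57.957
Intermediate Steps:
√(l + (F + x(-3))*8) = √(3159 + (28 - 3)*8) = √(3159 + 25*8) = √(3159 + 200) = √3359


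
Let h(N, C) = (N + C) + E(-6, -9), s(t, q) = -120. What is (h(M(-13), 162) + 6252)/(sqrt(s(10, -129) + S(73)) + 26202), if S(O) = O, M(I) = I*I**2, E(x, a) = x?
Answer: 110336622/686544851 - 4211*I*sqrt(47)/686544851 ≈ 0.16071 - 4.205e-5*I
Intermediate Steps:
M(I) = I**3
h(N, C) = -6 + C + N (h(N, C) = (N + C) - 6 = (C + N) - 6 = -6 + C + N)
(h(M(-13), 162) + 6252)/(sqrt(s(10, -129) + S(73)) + 26202) = ((-6 + 162 + (-13)**3) + 6252)/(sqrt(-120 + 73) + 26202) = ((-6 + 162 - 2197) + 6252)/(sqrt(-47) + 26202) = (-2041 + 6252)/(I*sqrt(47) + 26202) = 4211/(26202 + I*sqrt(47))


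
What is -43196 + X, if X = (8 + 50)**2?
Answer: -39832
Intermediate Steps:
X = 3364 (X = 58**2 = 3364)
-43196 + X = -43196 + 3364 = -39832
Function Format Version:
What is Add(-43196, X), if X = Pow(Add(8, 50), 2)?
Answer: -39832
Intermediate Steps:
X = 3364 (X = Pow(58, 2) = 3364)
Add(-43196, X) = Add(-43196, 3364) = -39832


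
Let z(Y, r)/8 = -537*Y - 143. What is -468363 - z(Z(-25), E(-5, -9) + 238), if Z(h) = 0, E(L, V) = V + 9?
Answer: -467219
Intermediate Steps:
E(L, V) = 9 + V
z(Y, r) = -1144 - 4296*Y (z(Y, r) = 8*(-537*Y - 143) = 8*(-143 - 537*Y) = -1144 - 4296*Y)
-468363 - z(Z(-25), E(-5, -9) + 238) = -468363 - (-1144 - 4296*0) = -468363 - (-1144 + 0) = -468363 - 1*(-1144) = -468363 + 1144 = -467219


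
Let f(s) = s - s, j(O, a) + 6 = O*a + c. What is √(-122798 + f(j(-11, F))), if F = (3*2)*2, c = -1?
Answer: I*√122798 ≈ 350.43*I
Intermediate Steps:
F = 12 (F = 6*2 = 12)
j(O, a) = -7 + O*a (j(O, a) = -6 + (O*a - 1) = -6 + (-1 + O*a) = -7 + O*a)
f(s) = 0
√(-122798 + f(j(-11, F))) = √(-122798 + 0) = √(-122798) = I*√122798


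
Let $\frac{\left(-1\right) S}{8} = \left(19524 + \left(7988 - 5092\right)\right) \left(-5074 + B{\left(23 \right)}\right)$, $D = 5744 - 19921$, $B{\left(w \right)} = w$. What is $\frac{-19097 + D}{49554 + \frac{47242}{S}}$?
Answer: $- \frac{15072246228320}{22446657762341} \approx -0.67147$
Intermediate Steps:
$D = -14177$
$S = 905947360$ ($S = - 8 \left(19524 + \left(7988 - 5092\right)\right) \left(-5074 + 23\right) = - 8 \left(19524 + 2896\right) \left(-5051\right) = - 8 \cdot 22420 \left(-5051\right) = \left(-8\right) \left(-113243420\right) = 905947360$)
$\frac{-19097 + D}{49554 + \frac{47242}{S}} = \frac{-19097 - 14177}{49554 + \frac{47242}{905947360}} = - \frac{33274}{49554 + 47242 \cdot \frac{1}{905947360}} = - \frac{33274}{49554 + \frac{23621}{452973680}} = - \frac{33274}{\frac{22446657762341}{452973680}} = \left(-33274\right) \frac{452973680}{22446657762341} = - \frac{15072246228320}{22446657762341}$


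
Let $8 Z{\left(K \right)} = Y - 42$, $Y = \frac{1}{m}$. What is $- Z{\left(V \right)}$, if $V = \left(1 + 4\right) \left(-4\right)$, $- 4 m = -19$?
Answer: $\frac{397}{76} \approx 5.2237$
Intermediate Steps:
$m = \frac{19}{4}$ ($m = \left(- \frac{1}{4}\right) \left(-19\right) = \frac{19}{4} \approx 4.75$)
$V = -20$ ($V = 5 \left(-4\right) = -20$)
$Y = \frac{4}{19}$ ($Y = \frac{1}{\frac{19}{4}} = \frac{4}{19} \approx 0.21053$)
$Z{\left(K \right)} = - \frac{397}{76}$ ($Z{\left(K \right)} = \frac{\frac{4}{19} - 42}{8} = \frac{1}{8} \left(- \frac{794}{19}\right) = - \frac{397}{76}$)
$- Z{\left(V \right)} = \left(-1\right) \left(- \frac{397}{76}\right) = \frac{397}{76}$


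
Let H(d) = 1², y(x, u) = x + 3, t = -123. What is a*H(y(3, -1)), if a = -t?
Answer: 123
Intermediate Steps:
y(x, u) = 3 + x
H(d) = 1
a = 123 (a = -1*(-123) = 123)
a*H(y(3, -1)) = 123*1 = 123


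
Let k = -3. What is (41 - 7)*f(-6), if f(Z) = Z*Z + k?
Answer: 1122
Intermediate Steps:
f(Z) = -3 + Z**2 (f(Z) = Z*Z - 3 = Z**2 - 3 = -3 + Z**2)
(41 - 7)*f(-6) = (41 - 7)*(-3 + (-6)**2) = 34*(-3 + 36) = 34*33 = 1122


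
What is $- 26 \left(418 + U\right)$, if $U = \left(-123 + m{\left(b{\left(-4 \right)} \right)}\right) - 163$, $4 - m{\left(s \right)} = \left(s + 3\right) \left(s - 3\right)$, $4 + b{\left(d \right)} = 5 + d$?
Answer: $-3536$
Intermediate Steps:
$b{\left(d \right)} = 1 + d$ ($b{\left(d \right)} = -4 + \left(5 + d\right) = 1 + d$)
$m{\left(s \right)} = 4 - \left(-3 + s\right) \left(3 + s\right)$ ($m{\left(s \right)} = 4 - \left(s + 3\right) \left(s - 3\right) = 4 - \left(3 + s\right) \left(-3 + s\right) = 4 - \left(-3 + s\right) \left(3 + s\right)$)
$U = -282$ ($U = \left(-123 + \left(13 - \left(1 - 4\right)^{2}\right)\right) - 163 = \left(-123 + \left(13 - \left(-3\right)^{2}\right)\right) - 163 = \left(-123 + \left(13 - 9\right)\right) - 163 = \left(-123 + 4\right) - 163 = -119 - 163 = -282$)
$- 26 \left(418 + U\right) = - 26 \left(418 - 282\right) = \left(-26\right) 136 = -3536$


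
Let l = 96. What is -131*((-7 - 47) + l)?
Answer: -5502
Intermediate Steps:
-131*((-7 - 47) + l) = -131*((-7 - 47) + 96) = -131*(-54 + 96) = -131*42 = -5502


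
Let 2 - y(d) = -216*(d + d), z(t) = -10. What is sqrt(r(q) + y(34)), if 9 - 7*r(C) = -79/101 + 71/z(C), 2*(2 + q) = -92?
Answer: sqrt(734398731570)/7070 ≈ 121.21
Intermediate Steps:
q = -48 (q = -2 + (1/2)*(-92) = -2 - 46 = -48)
r(C) = 17051/7070 (r(C) = 9/7 - (-79/101 + 71/(-10))/7 = 9/7 - (-79*1/101 + 71*(-1/10))/7 = 9/7 - (-79/101 - 71/10)/7 = 9/7 - 1/7*(-7961/1010) = 9/7 + 7961/7070 = 17051/7070)
y(d) = 2 + 432*d (y(d) = 2 - (-216)*(d + d) = 2 - (-216)*2*d = 2 - (-432)*d = 2 + 432*d)
sqrt(r(q) + y(34)) = sqrt(17051/7070 + (2 + 432*34)) = sqrt(17051/7070 + (2 + 14688)) = sqrt(17051/7070 + 14690) = sqrt(103875351/7070) = sqrt(734398731570)/7070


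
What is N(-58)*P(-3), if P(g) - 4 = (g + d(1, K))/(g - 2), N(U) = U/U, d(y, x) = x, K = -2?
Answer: 5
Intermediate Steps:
N(U) = 1
P(g) = 5 (P(g) = 4 + (g - 2)/(g - 2) = 4 + (-2 + g)/(-2 + g) = 4 + 1 = 5)
N(-58)*P(-3) = 1*5 = 5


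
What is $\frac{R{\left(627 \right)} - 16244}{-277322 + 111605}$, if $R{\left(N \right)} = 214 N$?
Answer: $- \frac{117934}{165717} \approx -0.71166$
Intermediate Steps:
$\frac{R{\left(627 \right)} - 16244}{-277322 + 111605} = \frac{214 \cdot 627 - 16244}{-277322 + 111605} = \frac{134178 - 16244}{-165717} = 117934 \left(- \frac{1}{165717}\right) = - \frac{117934}{165717}$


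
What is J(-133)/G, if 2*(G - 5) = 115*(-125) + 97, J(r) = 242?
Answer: -121/3567 ≈ -0.033922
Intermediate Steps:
G = -7134 (G = 5 + (115*(-125) + 97)/2 = 5 + (-14375 + 97)/2 = 5 + (½)*(-14278) = 5 - 7139 = -7134)
J(-133)/G = 242/(-7134) = 242*(-1/7134) = -121/3567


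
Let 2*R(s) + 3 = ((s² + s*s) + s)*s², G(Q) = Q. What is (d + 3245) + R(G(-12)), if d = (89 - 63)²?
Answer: 47583/2 ≈ 23792.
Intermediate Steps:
d = 676 (d = 26² = 676)
R(s) = -3/2 + s²*(s + 2*s²)/2 (R(s) = -3/2 + (((s² + s*s) + s)*s²)/2 = -3/2 + (((s² + s²) + s)*s²)/2 = -3/2 + ((2*s² + s)*s²)/2 = -3/2 + ((s + 2*s²)*s²)/2 = -3/2 + (s²*(s + 2*s²))/2 = -3/2 + s²*(s + 2*s²)/2)
(d + 3245) + R(G(-12)) = (676 + 3245) + (-3/2 + (-12)⁴ + (½)*(-12)³) = 3921 + (-3/2 + 20736 + (½)*(-1728)) = 3921 + (-3/2 + 20736 - 864) = 3921 + 39741/2 = 47583/2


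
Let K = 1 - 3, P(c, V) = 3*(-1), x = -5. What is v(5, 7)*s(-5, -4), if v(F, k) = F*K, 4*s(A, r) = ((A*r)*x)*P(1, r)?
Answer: -750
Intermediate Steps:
P(c, V) = -3
s(A, r) = 15*A*r/4 (s(A, r) = (((A*r)*(-5))*(-3))/4 = (-5*A*r*(-3))/4 = (15*A*r)/4 = 15*A*r/4)
K = -2
v(F, k) = -2*F (v(F, k) = F*(-2) = -2*F)
v(5, 7)*s(-5, -4) = (-2*5)*((15/4)*(-5)*(-4)) = -10*75 = -750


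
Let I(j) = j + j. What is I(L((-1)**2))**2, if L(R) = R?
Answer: 4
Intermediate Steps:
I(j) = 2*j
I(L((-1)**2))**2 = (2*(-1)**2)**2 = (2*1)**2 = 2**2 = 4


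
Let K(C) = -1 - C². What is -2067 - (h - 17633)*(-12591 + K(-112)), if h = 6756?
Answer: -273406339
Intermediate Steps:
-2067 - (h - 17633)*(-12591 + K(-112)) = -2067 - (6756 - 17633)*(-12591 + (-1 - 1*(-112)²)) = -2067 - (-10877)*(-12591 + (-1 - 1*12544)) = -2067 - (-10877)*(-12591 + (-1 - 12544)) = -2067 - (-10877)*(-12591 - 12545) = -2067 - (-10877)*(-25136) = -2067 - 1*273404272 = -2067 - 273404272 = -273406339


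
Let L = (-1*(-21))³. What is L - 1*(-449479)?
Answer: 458740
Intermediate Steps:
L = 9261 (L = 21³ = 9261)
L - 1*(-449479) = 9261 - 1*(-449479) = 9261 + 449479 = 458740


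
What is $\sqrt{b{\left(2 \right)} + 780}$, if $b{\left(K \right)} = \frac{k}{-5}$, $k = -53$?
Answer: $\frac{\sqrt{19765}}{5} \approx 28.118$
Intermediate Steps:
$b{\left(K \right)} = \frac{53}{5}$ ($b{\left(K \right)} = - \frac{53}{-5} = \left(-53\right) \left(- \frac{1}{5}\right) = \frac{53}{5}$)
$\sqrt{b{\left(2 \right)} + 780} = \sqrt{\frac{53}{5} + 780} = \sqrt{\frac{3953}{5}} = \frac{\sqrt{19765}}{5}$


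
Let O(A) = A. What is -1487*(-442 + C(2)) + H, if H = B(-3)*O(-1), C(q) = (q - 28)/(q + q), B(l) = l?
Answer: 1333845/2 ≈ 6.6692e+5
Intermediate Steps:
C(q) = (-28 + q)/(2*q) (C(q) = (-28 + q)/((2*q)) = (-28 + q)*(1/(2*q)) = (-28 + q)/(2*q))
H = 3 (H = -3*(-1) = 3)
-1487*(-442 + C(2)) + H = -1487*(-442 + (1/2)*(-28 + 2)/2) + 3 = -1487*(-442 + (1/2)*(1/2)*(-26)) + 3 = -1487*(-442 - 13/2) + 3 = -1487*(-897/2) + 3 = 1333839/2 + 3 = 1333845/2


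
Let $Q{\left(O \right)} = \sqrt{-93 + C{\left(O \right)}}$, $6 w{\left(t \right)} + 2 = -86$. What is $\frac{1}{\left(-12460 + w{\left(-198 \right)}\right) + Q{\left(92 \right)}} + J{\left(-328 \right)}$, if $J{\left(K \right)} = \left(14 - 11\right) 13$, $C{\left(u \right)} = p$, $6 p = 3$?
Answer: $\frac{109243190919}{2801113217} - \frac{9 i \sqrt{370}}{2801113217} \approx 39.0 - 6.1803 \cdot 10^{-8} i$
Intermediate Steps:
$p = \frac{1}{2}$ ($p = \frac{1}{6} \cdot 3 = \frac{1}{2} \approx 0.5$)
$C{\left(u \right)} = \frac{1}{2}$
$w{\left(t \right)} = - \frac{44}{3}$ ($w{\left(t \right)} = - \frac{1}{3} + \frac{1}{6} \left(-86\right) = - \frac{1}{3} - \frac{43}{3} = - \frac{44}{3}$)
$Q{\left(O \right)} = \frac{i \sqrt{370}}{2}$ ($Q{\left(O \right)} = \sqrt{-93 + \frac{1}{2}} = \sqrt{- \frac{185}{2}} = \frac{i \sqrt{370}}{2}$)
$J{\left(K \right)} = 39$ ($J{\left(K \right)} = 3 \cdot 13 = 39$)
$\frac{1}{\left(-12460 + w{\left(-198 \right)}\right) + Q{\left(92 \right)}} + J{\left(-328 \right)} = \frac{1}{\left(-12460 - \frac{44}{3}\right) + \frac{i \sqrt{370}}{2}} + 39 = \frac{1}{- \frac{37424}{3} + \frac{i \sqrt{370}}{2}} + 39 = 39 + \frac{1}{- \frac{37424}{3} + \frac{i \sqrt{370}}{2}}$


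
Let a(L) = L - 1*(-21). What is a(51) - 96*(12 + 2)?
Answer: -1272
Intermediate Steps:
a(L) = 21 + L (a(L) = L + 21 = 21 + L)
a(51) - 96*(12 + 2) = (21 + 51) - 96*(12 + 2) = 72 - 96*14 = 72 - 1*1344 = 72 - 1344 = -1272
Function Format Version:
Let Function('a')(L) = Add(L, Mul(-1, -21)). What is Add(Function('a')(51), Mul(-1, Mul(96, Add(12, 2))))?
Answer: -1272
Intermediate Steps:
Function('a')(L) = Add(21, L) (Function('a')(L) = Add(L, 21) = Add(21, L))
Add(Function('a')(51), Mul(-1, Mul(96, Add(12, 2)))) = Add(Add(21, 51), Mul(-1, Mul(96, Add(12, 2)))) = Add(72, Mul(-1, Mul(96, 14))) = Add(72, Mul(-1, 1344)) = Add(72, -1344) = -1272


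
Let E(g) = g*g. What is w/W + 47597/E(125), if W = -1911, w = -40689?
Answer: 242241164/9953125 ≈ 24.338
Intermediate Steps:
E(g) = g²
w/W + 47597/E(125) = -40689/(-1911) + 47597/(125²) = -40689*(-1/1911) + 47597/15625 = 13563/637 + 47597*(1/15625) = 13563/637 + 47597/15625 = 242241164/9953125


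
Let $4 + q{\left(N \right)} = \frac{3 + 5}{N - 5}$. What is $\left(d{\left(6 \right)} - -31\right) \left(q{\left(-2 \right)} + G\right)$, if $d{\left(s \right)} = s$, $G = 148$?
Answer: $\frac{37000}{7} \approx 5285.7$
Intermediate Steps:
$q{\left(N \right)} = -4 + \frac{8}{-5 + N}$ ($q{\left(N \right)} = -4 + \frac{3 + 5}{N - 5} = -4 + \frac{8}{-5 + N}$)
$\left(d{\left(6 \right)} - -31\right) \left(q{\left(-2 \right)} + G\right) = \left(6 - -31\right) \left(\frac{4 \left(7 - -2\right)}{-5 - 2} + 148\right) = \left(6 + 31\right) \left(\frac{4 \left(7 + 2\right)}{-7} + 148\right) = 37 \left(4 \left(- \frac{1}{7}\right) 9 + 148\right) = 37 \left(- \frac{36}{7} + 148\right) = 37 \cdot \frac{1000}{7} = \frac{37000}{7}$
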